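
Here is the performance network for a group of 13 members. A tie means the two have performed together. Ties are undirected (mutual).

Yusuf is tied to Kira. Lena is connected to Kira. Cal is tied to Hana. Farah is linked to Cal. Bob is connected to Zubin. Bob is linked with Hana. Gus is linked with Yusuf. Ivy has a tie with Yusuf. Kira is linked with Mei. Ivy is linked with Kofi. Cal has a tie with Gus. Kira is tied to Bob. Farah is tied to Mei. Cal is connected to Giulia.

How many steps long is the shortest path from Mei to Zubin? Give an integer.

3

One shortest route is Mei – Kira – Bob – Zubin, which uses 3 edges, and at distance 2 from Mei we only reach {Bob, Cal, Lena, Yusuf}, which does not include Zubin. So d(Mei,Zubin) = 3.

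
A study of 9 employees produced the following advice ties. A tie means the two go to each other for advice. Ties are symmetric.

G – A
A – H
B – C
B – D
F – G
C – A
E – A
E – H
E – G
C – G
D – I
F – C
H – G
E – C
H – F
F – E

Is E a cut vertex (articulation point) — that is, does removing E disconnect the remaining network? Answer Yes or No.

Even without E, every remaining node can still reach every other (the residual graph is connected), so E is not a cut vertex.

No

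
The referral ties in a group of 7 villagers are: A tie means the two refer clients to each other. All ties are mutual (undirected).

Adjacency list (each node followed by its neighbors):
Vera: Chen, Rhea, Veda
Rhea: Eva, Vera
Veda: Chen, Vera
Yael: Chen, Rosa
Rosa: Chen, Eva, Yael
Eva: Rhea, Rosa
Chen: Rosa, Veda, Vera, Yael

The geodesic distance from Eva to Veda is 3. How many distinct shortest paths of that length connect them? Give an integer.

The shortest distance is 3. The length-3 paths are: Eva–Rhea–Vera–Veda; Eva–Rosa–Chen–Veda.
That gives 2 distinct shortest paths.

2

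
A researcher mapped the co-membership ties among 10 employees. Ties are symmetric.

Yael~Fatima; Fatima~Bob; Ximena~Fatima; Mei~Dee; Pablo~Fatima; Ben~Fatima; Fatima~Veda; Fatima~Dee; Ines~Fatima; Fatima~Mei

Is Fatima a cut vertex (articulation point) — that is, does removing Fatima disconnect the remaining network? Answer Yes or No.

Yes

Removing Fatima leaves {Veda} with no path to {Ines}, so the network splits into 8 components. Fatima is a cut vertex.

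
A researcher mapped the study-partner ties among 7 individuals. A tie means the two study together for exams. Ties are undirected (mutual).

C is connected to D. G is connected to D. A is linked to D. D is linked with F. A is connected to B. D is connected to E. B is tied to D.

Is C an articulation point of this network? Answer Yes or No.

Even without C, every remaining node can still reach every other (the residual graph is connected), so C is not a cut vertex.

No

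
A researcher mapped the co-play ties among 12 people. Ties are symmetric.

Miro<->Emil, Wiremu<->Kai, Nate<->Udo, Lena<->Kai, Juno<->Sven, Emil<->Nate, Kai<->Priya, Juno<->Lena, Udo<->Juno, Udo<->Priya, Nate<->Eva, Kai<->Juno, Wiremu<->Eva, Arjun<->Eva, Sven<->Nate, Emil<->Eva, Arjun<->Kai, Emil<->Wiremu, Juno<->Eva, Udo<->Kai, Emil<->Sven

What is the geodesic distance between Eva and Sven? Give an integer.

One shortest route is Eva – Juno – Sven, which uses 2 edges, and Eva and Sven are not directly tied, so nothing shorter exists. So d(Eva,Sven) = 2.

2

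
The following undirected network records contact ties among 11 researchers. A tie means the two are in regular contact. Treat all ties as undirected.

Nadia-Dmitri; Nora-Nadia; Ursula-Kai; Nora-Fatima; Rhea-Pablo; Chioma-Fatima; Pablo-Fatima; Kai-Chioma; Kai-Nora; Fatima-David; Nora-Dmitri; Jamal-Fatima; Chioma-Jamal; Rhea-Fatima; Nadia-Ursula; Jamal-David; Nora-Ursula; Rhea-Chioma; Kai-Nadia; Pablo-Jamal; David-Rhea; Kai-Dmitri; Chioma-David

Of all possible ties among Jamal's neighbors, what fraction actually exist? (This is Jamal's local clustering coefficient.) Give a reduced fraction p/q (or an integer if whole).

Jamal's neighbors: Chioma, David, Fatima, and Pablo (k = 4).
Possible neighbor pairs: C(4,2) = 6. Edges among them: Chioma–David, Chioma–Fatima, David–Fatima, Fatima–Pablo → e = 4.
Clustering(Jamal) = 4/6 = 2/3.

2/3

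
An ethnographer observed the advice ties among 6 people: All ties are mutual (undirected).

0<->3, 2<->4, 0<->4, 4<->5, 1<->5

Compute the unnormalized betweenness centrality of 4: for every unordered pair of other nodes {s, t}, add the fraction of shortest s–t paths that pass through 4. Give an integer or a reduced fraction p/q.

Pairs whose geodesics pass through 4 — 1–0: 1; 1–3: 1; 1–2: 1; 0–2: 1; 0–5: 1; 3–2: 1; 3–5: 1; 2–5: 1.
All other pairs contribute 0.
Summing the contributions gives betweenness(4) = 8.

8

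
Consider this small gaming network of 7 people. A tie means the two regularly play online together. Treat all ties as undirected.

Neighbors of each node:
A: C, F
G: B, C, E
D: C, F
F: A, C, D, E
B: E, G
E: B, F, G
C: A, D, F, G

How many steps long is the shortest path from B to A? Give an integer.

One shortest route is B – E – F – A, which uses 3 edges, and at distance 2 from B we only reach {C, F}, which does not include A. So d(B,A) = 3.

3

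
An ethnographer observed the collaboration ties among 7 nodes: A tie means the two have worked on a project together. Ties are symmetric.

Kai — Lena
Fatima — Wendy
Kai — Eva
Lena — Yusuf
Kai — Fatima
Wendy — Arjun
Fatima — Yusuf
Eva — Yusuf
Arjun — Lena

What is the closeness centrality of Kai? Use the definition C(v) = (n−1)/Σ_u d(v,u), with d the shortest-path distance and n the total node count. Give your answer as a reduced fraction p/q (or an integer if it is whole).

2/3

Distances from Kai: Arjun:2, Eva:1, Fatima:1, Lena:1, Wendy:2, Yusuf:2. Sum = 9.
n = 7, so closeness = 6/9 = 2/3.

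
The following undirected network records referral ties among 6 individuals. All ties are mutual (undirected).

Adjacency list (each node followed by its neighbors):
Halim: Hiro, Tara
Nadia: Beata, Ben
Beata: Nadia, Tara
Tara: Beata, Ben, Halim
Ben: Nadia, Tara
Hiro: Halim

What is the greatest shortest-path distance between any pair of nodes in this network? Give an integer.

Eccentricity of each node (its greatest distance to any other): Beata:3, Ben:3, Halim:3, Hiro:4, Nadia:4, Tara:2.
The maximum eccentricity is 4, realized for instance by the pair Nadia–Hiro via Nadia – Beata – Tara – Halim – Hiro. So the diameter is 4.

4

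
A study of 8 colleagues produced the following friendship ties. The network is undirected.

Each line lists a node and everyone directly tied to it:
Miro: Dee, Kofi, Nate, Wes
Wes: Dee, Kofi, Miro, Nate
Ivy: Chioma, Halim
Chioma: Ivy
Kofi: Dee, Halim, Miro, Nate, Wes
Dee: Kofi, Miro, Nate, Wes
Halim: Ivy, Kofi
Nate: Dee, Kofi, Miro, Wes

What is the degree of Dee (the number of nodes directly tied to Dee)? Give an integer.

Dee is directly tied to Kofi, Miro, Nate, and Wes. That is 4 neighbors, so the degree of Dee is 4.

4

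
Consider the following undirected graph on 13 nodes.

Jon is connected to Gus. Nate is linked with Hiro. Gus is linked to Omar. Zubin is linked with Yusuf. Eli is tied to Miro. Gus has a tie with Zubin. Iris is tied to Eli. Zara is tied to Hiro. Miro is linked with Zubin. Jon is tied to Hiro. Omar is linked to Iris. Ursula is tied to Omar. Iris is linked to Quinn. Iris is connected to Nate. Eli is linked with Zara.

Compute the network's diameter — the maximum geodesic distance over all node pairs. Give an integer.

5

Eccentricity of each node (its greatest distance to any other): Eli:3, Gus:3, Hiro:4, Iris:4, Jon:4, Miro:4, Nate:5, Omar:3, Quinn:5, Ursula:4, Yusuf:5, Zara:4, Zubin:4.
The maximum eccentricity is 5, realized for instance by the pair Nate–Yusuf via Nate – Hiro – Jon – Gus – Zubin – Yusuf. So the diameter is 5.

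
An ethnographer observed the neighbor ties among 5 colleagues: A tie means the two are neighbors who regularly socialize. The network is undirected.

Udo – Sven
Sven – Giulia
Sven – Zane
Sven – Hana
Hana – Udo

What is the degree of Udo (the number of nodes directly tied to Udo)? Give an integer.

2

Udo is directly tied to Hana and Sven. That is 2 neighbors, so the degree of Udo is 2.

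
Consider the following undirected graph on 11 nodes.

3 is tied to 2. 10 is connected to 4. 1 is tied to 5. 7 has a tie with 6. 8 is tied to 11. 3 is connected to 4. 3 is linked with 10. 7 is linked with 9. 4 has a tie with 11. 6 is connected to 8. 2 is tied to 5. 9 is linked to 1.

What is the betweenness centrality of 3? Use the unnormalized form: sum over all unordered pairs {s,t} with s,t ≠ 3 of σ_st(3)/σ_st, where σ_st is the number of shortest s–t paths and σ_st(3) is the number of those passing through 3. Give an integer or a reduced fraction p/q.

12

Pairs whose geodesics pass through 3 — 5–10: 1; 5–4: 1; 5–11: 1; 5–8: 1/2; 2–10: 1; 2–4: 1; 2–11: 1; 2–8: 1; 2–6: 1/2; 10–9: 1; 10–1: 1; 4–9: 1/2; 4–1: 1; 11–1: 1/2.
All other pairs contribute 0.
Summing the contributions gives betweenness(3) = 12.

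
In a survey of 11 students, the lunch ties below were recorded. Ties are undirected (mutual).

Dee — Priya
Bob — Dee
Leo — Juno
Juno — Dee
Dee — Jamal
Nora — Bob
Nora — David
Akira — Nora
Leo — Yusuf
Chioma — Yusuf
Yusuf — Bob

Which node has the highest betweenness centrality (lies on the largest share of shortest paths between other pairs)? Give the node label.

Bob

Unnormalized betweenness of each node: Akira:0, Bob:27, Chioma:0, David:0, Dee:21, Jamal:0, Juno:3, Leo:2, Nora:17, Priya:0, Yusuf:13.
Bob has the largest value, 27, making it the main broker — the node through which the most shortest paths run.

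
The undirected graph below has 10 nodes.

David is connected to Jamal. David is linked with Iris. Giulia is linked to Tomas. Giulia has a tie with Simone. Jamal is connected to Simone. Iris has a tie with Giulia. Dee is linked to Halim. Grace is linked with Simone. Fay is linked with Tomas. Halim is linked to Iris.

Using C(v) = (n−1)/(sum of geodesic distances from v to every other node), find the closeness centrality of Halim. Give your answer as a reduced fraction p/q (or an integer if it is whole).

9/23

Distances from Halim: David:2, Dee:1, Fay:4, Giulia:2, Grace:4, Iris:1, Jamal:3, Simone:3, Tomas:3. Sum = 23.
n = 10, so closeness = 9/23.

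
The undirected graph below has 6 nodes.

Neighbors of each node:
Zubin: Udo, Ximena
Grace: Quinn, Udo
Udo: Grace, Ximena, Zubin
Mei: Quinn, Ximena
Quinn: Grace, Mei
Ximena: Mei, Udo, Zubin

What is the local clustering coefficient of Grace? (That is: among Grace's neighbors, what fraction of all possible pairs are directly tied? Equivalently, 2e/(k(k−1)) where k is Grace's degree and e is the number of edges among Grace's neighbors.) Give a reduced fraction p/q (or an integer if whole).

Grace's neighbors: Quinn and Udo (k = 2).
Possible neighbor pairs: C(2,2) = 1. Edges among them: none → e = 0.
Clustering(Grace) = 0/1.

0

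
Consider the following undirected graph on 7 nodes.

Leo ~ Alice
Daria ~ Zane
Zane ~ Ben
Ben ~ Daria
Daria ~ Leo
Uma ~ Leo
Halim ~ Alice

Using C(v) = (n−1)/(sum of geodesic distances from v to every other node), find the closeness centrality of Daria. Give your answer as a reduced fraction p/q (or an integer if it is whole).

3/5

Distances from Daria: Alice:2, Ben:1, Halim:3, Leo:1, Uma:2, Zane:1. Sum = 10.
n = 7, so closeness = 6/10 = 3/5.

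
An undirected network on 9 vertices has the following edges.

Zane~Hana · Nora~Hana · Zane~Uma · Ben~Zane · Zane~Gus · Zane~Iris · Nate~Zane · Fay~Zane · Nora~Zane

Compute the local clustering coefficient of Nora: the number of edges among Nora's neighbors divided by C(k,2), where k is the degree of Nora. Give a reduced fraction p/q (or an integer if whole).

Nora's neighbors: Hana and Zane (k = 2).
Possible neighbor pairs: C(2,2) = 1. Edges among them: Hana–Zane → e = 1.
Clustering(Nora) = 1/1.

1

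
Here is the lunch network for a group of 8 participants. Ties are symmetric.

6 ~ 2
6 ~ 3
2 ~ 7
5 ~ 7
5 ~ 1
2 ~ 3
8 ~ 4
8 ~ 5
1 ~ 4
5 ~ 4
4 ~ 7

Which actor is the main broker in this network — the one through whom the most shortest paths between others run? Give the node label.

7

Unnormalized betweenness of each node: 1:0, 2:10, 3:0, 4:9/2, 5:9/2, 6:0, 7:12, 8:0.
7 has the largest value, 12, making it the main broker — the node through which the most shortest paths run.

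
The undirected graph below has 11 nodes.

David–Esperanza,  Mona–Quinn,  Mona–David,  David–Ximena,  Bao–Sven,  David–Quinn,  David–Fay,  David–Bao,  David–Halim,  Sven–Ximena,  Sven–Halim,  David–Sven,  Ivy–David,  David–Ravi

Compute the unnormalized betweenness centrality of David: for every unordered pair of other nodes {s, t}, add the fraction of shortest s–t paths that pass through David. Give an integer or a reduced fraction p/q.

Pairs whose geodesics pass through David — Fay–Halim: 1; Fay–Ivy: 1; Fay–Quinn: 1; Fay–Bao: 1; Fay–Esperanza: 1; Fay–Sven: 1; Fay–Ximena: 1; Fay–Ravi: 1; Fay–Mona: 1; Halim–Ivy: 1; Halim–Quinn: 1; Halim–Bao: 1/2; Halim–Esperanza: 1; Halim–Ximena: 1/2 … (+27 more pairs).
All other pairs contribute 0.
Summing the contributions gives betweenness(David) = 79/2.

79/2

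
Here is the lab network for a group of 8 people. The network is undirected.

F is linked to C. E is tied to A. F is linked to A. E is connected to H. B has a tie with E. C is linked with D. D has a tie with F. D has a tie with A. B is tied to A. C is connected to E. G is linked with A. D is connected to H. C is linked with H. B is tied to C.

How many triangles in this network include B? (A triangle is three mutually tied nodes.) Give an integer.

B's neighbors: A, C, and E.
Neighbor pairs that are themselves tied: B–A–E; B–C–E. Each forms one triangle with B, for 2 in total.

2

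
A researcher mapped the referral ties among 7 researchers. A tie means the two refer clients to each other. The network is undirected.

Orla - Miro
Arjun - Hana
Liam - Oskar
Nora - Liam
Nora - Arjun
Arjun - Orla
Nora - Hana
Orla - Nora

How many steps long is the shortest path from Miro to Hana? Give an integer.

One shortest route is Miro – Orla – Nora – Hana, which uses 3 edges, and at distance 2 from Miro we only reach {Arjun, Nora}, which does not include Hana. So d(Miro,Hana) = 3.

3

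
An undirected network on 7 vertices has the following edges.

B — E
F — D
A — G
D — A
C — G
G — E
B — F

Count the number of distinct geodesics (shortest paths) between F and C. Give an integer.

The shortest distance is 4. The length-4 paths are: F–D–A–G–C; F–B–E–G–C.
That gives 2 distinct shortest paths.

2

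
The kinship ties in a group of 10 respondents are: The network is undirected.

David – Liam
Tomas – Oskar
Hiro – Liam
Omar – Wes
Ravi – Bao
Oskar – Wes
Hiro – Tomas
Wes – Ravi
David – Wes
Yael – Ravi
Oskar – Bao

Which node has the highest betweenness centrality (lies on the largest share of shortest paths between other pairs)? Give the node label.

Wes

Unnormalized betweenness of each node: Bao:8/3, David:41/6, Hiro:7/3, Liam:19/6, Omar:0, Oskar:11, Ravi:59/6, Tomas:31/6, Wes:19, Yael:0.
Wes has the largest value, 19, making it the main broker — the node through which the most shortest paths run.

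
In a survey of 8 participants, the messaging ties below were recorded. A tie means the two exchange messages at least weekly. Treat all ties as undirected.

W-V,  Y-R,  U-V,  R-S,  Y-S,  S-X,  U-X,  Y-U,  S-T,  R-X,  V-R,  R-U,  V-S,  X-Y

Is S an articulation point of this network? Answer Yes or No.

Removing S leaves {R, U, V, W, X, and Y} with no path to {T}, so the network splits into 2 components. S is a cut vertex.

Yes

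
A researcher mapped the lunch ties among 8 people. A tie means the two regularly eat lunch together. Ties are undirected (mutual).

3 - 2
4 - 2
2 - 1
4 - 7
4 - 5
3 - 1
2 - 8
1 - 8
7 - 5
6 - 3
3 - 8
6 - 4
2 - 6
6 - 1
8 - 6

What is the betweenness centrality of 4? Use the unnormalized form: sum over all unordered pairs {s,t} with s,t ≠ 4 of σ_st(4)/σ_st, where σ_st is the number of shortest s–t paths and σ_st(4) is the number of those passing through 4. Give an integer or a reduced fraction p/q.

10

Pairs whose geodesics pass through 4 — 2–5: 1; 2–7: 1; 3–5: 2/2; 3–7: 2/2; 8–5: 2/2; 8–7: 2/2; 6–5: 1; 6–7: 1; 1–5: 2/2; 1–7: 2/2.
All other pairs contribute 0.
Summing the contributions gives betweenness(4) = 10.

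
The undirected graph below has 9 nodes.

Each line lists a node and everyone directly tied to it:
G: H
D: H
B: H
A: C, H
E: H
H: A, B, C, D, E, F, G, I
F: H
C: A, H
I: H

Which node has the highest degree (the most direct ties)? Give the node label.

Degrees — A:2, B:1, C:2, D:1, E:1, F:1, G:1, H:8, I:1.
The maximum is 8, attained only by H.

H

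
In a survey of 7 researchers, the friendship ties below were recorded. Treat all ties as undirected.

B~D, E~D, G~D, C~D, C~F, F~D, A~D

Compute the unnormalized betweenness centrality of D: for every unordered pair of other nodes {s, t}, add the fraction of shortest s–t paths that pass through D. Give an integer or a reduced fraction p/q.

14

Pairs whose geodesics pass through D — A–C: 1; A–F: 1; A–B: 1; A–E: 1; A–G: 1; C–B: 1; C–E: 1; C–G: 1; F–B: 1; F–E: 1; F–G: 1; B–E: 1; B–G: 1; E–G: 1.
All other pairs contribute 0.
Summing the contributions gives betweenness(D) = 14.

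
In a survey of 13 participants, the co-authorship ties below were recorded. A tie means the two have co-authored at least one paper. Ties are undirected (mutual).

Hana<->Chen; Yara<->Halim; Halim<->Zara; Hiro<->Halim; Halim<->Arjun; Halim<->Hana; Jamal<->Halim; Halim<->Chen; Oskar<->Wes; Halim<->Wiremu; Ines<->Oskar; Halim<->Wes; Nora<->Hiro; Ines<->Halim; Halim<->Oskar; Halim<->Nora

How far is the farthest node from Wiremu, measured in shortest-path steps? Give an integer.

Distances from Wiremu: Arjun:2, Chen:2, Halim:1, Hana:2, Hiro:2, Ines:2, Jamal:2, Nora:2, Oskar:2, Wes:2, Yara:2, Zara:2.
The largest is 2 (to Oskar, Arjun, Ines, Hiro, Yara, Nora, Zara, Hana, Chen, Wes, and Jamal), so the eccentricity of Wiremu is 2.

2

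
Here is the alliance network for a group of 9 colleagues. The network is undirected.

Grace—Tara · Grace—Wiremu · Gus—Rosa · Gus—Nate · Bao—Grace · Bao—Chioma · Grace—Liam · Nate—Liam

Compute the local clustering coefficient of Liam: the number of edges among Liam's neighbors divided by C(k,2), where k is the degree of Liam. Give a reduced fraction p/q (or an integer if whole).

Liam's neighbors: Grace and Nate (k = 2).
Possible neighbor pairs: C(2,2) = 1. Edges among them: none → e = 0.
Clustering(Liam) = 0/1.

0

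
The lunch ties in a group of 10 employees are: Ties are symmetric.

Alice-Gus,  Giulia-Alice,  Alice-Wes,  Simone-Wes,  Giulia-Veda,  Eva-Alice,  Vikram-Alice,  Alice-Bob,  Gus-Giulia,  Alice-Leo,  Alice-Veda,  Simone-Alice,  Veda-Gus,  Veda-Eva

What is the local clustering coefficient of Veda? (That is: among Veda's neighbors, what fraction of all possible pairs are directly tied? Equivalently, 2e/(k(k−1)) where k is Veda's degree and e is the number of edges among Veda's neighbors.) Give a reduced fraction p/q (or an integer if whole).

Veda's neighbors: Alice, Eva, Giulia, and Gus (k = 4).
Possible neighbor pairs: C(4,2) = 6. Edges among them: Alice–Eva, Alice–Giulia, Alice–Gus, Giulia–Gus → e = 4.
Clustering(Veda) = 4/6 = 2/3.

2/3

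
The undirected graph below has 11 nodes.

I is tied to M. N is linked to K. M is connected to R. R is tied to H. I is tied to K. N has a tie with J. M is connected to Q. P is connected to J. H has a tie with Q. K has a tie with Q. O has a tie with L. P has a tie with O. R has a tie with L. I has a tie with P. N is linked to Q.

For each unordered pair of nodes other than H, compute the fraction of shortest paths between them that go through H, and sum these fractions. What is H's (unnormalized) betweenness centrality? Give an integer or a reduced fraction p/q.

43/15

Pairs whose geodesics pass through H — R–J: 1/4; R–N: 1/2; R–K: 1/3; R–Q: 1/2; L–N: 1/3; L–K: 1/4; L–Q: 1/2; O–Q: 1/5.
All other pairs contribute 0.
Summing the contributions gives betweenness(H) = 43/15.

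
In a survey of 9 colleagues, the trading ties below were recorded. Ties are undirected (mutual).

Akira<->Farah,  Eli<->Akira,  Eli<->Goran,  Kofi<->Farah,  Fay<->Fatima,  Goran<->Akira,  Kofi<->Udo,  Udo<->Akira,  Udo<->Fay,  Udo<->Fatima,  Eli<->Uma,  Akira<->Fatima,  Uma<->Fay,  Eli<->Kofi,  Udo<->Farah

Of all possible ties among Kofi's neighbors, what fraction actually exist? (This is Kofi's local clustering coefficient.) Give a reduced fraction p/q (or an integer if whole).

1/3

Kofi's neighbors: Eli, Farah, and Udo (k = 3).
Possible neighbor pairs: C(3,2) = 3. Edges among them: Farah–Udo → e = 1.
Clustering(Kofi) = 1/3.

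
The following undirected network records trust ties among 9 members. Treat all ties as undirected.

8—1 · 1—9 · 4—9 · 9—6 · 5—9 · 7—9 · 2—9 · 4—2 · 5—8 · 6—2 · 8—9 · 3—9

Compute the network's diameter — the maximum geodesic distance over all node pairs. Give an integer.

Eccentricity of each node (its greatest distance to any other): 1:2, 2:2, 3:2, 4:2, 5:2, 6:2, 7:2, 8:2, 9:1.
The maximum eccentricity is 2, realized for instance by the pair 4–6 via 4 – 9 – 6. So the diameter is 2.

2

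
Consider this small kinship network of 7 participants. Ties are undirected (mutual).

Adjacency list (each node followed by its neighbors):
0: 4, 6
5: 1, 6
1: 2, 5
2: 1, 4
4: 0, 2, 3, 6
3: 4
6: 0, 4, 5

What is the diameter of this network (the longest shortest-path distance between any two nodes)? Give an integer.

3

Eccentricity of each node (its greatest distance to any other): 0:3, 1:3, 2:2, 3:3, 4:2, 5:3, 6:2.
The maximum eccentricity is 3, realized for instance by the pair 3–5 via 3 – 4 – 6 – 5. So the diameter is 3.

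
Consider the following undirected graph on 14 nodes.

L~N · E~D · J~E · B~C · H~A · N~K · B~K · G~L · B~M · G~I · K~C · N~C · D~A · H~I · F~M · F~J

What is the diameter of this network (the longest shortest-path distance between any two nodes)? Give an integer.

Eccentricity of each node (its greatest distance to any other): A:6, B:6, C:6, D:6, E:6, F:6, G:6, H:6, I:6, J:6, K:6, L:6, M:6, N:6.
The maximum eccentricity is 6, realized for instance by the pair M–H via M – F – J – E – D – A – H. So the diameter is 6.

6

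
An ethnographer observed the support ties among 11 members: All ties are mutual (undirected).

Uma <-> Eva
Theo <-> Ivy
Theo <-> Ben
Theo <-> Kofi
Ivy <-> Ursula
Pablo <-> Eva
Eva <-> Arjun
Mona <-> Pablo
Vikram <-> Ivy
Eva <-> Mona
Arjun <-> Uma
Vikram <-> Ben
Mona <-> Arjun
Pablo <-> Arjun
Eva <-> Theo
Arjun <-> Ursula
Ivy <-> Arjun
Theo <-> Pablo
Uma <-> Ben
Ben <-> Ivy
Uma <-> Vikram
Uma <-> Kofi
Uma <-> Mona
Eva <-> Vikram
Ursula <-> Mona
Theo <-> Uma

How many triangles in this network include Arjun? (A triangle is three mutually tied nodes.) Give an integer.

Arjun's neighbors: Eva, Ivy, Mona, Pablo, Uma, and Ursula.
Neighbor pairs that are themselves tied: Arjun–Eva–Mona; Arjun–Eva–Pablo; Arjun–Eva–Uma; Arjun–Ivy–Ursula; Arjun–Mona–Pablo; Arjun–Mona–Uma; Arjun–Mona–Ursula. Each forms one triangle with Arjun, for 7 in total.

7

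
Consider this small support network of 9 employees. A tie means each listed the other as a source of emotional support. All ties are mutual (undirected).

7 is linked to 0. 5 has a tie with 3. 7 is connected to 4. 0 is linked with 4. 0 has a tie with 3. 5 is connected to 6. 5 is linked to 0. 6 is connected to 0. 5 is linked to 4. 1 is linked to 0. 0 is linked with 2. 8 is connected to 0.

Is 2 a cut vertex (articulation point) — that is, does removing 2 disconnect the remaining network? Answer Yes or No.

No

Even without 2, every remaining node can still reach every other (the residual graph is connected), so 2 is not a cut vertex.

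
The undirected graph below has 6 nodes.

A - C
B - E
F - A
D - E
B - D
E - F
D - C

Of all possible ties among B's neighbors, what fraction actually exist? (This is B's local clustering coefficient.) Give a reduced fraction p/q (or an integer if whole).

B's neighbors: D and E (k = 2).
Possible neighbor pairs: C(2,2) = 1. Edges among them: D–E → e = 1.
Clustering(B) = 1/1.

1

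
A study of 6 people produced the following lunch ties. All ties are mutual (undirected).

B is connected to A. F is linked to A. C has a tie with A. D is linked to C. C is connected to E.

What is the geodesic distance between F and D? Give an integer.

3

One shortest route is F – A – C – D, which uses 3 edges, and at distance 2 from F we only reach {B, C}, which does not include D. So d(F,D) = 3.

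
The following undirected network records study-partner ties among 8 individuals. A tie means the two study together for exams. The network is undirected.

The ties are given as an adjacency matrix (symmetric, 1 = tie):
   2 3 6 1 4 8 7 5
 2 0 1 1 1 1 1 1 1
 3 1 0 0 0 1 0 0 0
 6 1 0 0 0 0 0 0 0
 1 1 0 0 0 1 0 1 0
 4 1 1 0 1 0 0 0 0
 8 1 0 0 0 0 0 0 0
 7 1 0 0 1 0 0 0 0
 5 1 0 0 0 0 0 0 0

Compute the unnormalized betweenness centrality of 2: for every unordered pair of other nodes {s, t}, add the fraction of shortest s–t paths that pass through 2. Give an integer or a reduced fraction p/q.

Pairs whose geodesics pass through 2 — 3–6: 1; 3–1: 1/2; 3–8: 1; 3–7: 1; 3–5: 1; 6–1: 1; 6–4: 1; 6–8: 1; 6–7: 1; 6–5: 1; 1–8: 1; 1–5: 1; 4–8: 1; 4–7: 1/2 … (+4 more pairs).
All other pairs contribute 0.
Summing the contributions gives betweenness(2) = 17.

17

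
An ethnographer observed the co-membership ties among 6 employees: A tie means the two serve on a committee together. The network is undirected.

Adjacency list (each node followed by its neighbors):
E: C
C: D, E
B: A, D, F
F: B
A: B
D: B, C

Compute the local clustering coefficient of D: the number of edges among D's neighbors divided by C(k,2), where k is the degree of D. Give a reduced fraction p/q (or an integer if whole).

0

D's neighbors: B and C (k = 2).
Possible neighbor pairs: C(2,2) = 1. Edges among them: none → e = 0.
Clustering(D) = 0/1.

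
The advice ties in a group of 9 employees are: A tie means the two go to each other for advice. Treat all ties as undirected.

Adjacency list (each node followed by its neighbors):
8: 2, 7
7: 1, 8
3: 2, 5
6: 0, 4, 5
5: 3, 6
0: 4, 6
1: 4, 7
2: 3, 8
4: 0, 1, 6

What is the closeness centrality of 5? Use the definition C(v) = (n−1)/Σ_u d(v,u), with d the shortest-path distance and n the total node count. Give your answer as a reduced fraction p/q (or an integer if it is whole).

4/9

Distances from 5: 0:2, 1:3, 2:2, 3:1, 4:2, 6:1, 7:4, 8:3. Sum = 18.
n = 9, so closeness = 8/18 = 4/9.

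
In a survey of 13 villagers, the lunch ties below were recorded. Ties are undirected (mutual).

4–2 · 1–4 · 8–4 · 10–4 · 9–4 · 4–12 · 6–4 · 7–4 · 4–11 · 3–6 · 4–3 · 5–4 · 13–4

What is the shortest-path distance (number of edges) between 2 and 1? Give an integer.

2

One shortest route is 2 – 4 – 1, which uses 2 edges, and 2 and 1 are not directly tied, so nothing shorter exists. So d(2,1) = 2.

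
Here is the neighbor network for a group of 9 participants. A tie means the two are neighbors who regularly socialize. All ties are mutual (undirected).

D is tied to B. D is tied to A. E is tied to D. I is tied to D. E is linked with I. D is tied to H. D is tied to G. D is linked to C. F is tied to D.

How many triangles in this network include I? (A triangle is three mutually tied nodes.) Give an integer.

1

I's neighbors: D and E.
Neighbor pairs that are themselves tied: I–D–E. Each forms one triangle with I, for 1 in total.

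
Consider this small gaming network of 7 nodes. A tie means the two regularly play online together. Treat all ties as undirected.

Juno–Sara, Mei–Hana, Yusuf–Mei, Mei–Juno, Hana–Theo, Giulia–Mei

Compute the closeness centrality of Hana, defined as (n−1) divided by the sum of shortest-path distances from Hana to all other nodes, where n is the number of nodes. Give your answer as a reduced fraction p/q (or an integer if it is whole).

6/11

Distances from Hana: Giulia:2, Juno:2, Mei:1, Sara:3, Theo:1, Yusuf:2. Sum = 11.
n = 7, so closeness = 6/11.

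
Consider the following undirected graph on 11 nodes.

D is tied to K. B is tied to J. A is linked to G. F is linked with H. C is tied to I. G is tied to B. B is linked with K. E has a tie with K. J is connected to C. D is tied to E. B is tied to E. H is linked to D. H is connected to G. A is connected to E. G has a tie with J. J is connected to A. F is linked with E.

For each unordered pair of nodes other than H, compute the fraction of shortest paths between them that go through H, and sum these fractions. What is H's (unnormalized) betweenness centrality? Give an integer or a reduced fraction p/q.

Pairs whose geodesics pass through H — J–F: 1/3; J–D: 1/4; F–C: 1/3; F–D: 1/2; F–I: 1/3; F–G: 1; C–D: 1/4; D–I: 1/4; D–G: 1.
All other pairs contribute 0.
Summing the contributions gives betweenness(H) = 17/4.

17/4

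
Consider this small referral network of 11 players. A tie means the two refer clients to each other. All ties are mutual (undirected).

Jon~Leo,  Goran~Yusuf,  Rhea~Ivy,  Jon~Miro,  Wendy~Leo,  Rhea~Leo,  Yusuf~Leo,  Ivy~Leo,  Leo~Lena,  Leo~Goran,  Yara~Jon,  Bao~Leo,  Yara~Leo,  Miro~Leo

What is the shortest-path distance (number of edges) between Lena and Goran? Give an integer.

2

One shortest route is Lena – Leo – Goran, which uses 2 edges, and Lena and Goran are not directly tied, so nothing shorter exists. So d(Lena,Goran) = 2.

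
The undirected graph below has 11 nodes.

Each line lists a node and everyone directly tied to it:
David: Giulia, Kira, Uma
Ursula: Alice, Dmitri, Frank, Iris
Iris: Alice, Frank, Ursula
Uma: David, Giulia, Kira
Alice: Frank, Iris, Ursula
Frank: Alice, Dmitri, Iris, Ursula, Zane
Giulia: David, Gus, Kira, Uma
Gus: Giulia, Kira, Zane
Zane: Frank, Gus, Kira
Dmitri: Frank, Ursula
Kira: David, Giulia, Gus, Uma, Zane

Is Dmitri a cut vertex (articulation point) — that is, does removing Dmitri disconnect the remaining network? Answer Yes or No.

No

Even without Dmitri, every remaining node can still reach every other (the residual graph is connected), so Dmitri is not a cut vertex.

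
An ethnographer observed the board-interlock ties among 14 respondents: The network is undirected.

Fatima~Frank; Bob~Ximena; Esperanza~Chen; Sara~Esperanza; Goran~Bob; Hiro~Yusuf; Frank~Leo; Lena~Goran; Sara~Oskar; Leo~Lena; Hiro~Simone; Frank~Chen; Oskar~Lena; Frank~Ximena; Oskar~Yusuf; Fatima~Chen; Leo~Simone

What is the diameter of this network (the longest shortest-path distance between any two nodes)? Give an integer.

Eccentricity of each node (its greatest distance to any other): Bob:5, Chen:4, Esperanza:4, Fatima:5, Frank:4, Goran:4, Hiro:5, Lena:3, Leo:3, Oskar:4, Sara:4, Simone:4, Ximena:5, Yusuf:5.
The maximum eccentricity is 5, realized for instance by the pair Ximena–Yusuf via Ximena – Bob – Goran – Lena – Oskar – Yusuf. So the diameter is 5.

5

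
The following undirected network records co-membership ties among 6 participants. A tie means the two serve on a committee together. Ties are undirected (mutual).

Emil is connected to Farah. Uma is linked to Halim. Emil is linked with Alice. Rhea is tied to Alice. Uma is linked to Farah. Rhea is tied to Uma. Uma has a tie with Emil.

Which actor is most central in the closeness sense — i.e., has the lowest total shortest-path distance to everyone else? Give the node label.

Uma

Farness (sum of distances to all others) for each node — Alice:9, Emil:7, Farah:8, Halim:10, Rhea:8, Uma:6.
The smallest farness is 6, for Uma, so Uma has the highest closeness.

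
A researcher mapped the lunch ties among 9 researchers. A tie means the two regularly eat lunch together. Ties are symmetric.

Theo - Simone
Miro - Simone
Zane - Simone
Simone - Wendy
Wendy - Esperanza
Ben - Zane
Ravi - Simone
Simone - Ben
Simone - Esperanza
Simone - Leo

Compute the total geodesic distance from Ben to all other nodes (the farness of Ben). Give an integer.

14

Distances from Ben: Esperanza:2, Leo:2, Miro:2, Ravi:2, Simone:1, Theo:2, Wendy:2, Zane:1.
Sum = 2 + 2 + 2 + 2 + 1 + 2 + 2 + 1 = 14.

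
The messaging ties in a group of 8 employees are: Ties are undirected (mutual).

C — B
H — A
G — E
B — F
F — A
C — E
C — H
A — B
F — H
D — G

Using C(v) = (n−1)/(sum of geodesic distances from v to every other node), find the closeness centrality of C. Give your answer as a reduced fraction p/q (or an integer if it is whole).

7/12

Distances from C: A:2, B:1, D:3, E:1, F:2, G:2, H:1. Sum = 12.
n = 8, so closeness = 7/12.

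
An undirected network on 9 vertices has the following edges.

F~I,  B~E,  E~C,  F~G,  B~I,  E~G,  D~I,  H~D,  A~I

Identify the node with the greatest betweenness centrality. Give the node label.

I

Unnormalized betweenness of each node: A:0, B:8, C:0, D:7, E:8, F:4, G:2, H:0, I:18.
I has the largest value, 18, making it the main broker — the node through which the most shortest paths run.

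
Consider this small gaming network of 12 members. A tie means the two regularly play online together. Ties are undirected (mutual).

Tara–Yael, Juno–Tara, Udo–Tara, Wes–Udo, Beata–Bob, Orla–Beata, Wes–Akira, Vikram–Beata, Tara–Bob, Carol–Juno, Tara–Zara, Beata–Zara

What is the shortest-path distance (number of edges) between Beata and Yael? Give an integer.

One shortest route is Beata – Bob – Tara – Yael, which uses 3 edges, and at distance 2 from Beata we only reach {Tara}, which does not include Yael. So d(Beata,Yael) = 3.

3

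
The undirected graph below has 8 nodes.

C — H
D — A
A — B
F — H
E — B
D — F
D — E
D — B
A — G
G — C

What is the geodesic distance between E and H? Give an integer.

3

One shortest route is E – D – F – H, which uses 3 edges, and at distance 2 from E we only reach {A, F}, which does not include H. So d(E,H) = 3.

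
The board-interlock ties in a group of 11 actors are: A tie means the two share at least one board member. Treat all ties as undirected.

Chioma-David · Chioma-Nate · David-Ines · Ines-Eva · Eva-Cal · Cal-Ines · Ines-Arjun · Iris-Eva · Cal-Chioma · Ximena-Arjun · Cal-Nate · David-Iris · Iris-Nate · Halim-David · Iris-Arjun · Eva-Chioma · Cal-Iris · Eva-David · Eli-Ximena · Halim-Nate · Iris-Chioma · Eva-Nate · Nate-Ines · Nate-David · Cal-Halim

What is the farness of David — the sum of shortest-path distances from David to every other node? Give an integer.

Distances from David: Arjun:2, Cal:2, Chioma:1, Eli:4, Eva:1, Halim:1, Ines:1, Iris:1, Nate:1, Ximena:3.
Sum = 2 + 2 + 1 + 4 + 1 + 1 + 1 + 1 + 1 + 3 = 17.

17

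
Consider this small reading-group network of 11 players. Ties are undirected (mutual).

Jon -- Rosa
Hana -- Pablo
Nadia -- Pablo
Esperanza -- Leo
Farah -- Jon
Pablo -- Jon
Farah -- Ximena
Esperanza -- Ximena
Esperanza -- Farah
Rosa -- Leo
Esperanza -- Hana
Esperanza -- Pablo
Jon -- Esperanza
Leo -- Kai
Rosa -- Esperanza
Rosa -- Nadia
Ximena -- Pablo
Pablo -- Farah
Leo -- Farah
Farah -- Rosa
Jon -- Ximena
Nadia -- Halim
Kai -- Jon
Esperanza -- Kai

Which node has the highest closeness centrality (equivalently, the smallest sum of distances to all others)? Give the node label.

Esperanza

Farness (sum of distances to all others) for each node — Esperanza:13, Farah:15, Halim:27, Hana:19, Jon:15, Kai:20, Leo:17, Nadia:18, Pablo:14, Rosa:15, Ximena:17.
The smallest farness is 13, for Esperanza, so Esperanza has the highest closeness.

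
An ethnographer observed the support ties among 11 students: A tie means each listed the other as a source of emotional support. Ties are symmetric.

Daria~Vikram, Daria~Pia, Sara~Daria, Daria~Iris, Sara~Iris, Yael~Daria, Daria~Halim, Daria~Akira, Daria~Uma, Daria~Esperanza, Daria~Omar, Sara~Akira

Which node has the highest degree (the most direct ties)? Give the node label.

Daria

Degrees — Akira:2, Daria:10, Esperanza:1, Halim:1, Iris:2, Omar:1, Pia:1, Sara:3, Uma:1, Vikram:1, Yael:1.
The maximum is 10, attained only by Daria.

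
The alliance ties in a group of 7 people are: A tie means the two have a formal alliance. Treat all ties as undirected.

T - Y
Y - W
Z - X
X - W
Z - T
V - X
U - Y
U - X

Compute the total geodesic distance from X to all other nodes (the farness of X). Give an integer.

8

Distances from X: T:2, U:1, V:1, W:1, Y:2, Z:1.
Sum = 2 + 1 + 1 + 1 + 2 + 1 = 8.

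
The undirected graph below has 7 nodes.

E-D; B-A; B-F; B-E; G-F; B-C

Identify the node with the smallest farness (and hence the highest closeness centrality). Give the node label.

B

Farness (sum of distances to all others) for each node — A:13, B:8, C:13, D:16, E:11, F:11, G:16.
The smallest farness is 8, for B, so B has the highest closeness.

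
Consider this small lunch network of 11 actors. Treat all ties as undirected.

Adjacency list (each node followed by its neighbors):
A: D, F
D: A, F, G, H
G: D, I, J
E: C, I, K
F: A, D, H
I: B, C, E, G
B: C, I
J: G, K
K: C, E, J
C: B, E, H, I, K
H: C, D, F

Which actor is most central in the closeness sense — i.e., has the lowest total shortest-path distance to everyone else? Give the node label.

C

Farness (sum of distances to all others) for each node — A:27, B:23, C:16, D:19, E:21, F:22, G:17, H:18, I:18, J:22, K:21.
The smallest farness is 16, for C, so C has the highest closeness.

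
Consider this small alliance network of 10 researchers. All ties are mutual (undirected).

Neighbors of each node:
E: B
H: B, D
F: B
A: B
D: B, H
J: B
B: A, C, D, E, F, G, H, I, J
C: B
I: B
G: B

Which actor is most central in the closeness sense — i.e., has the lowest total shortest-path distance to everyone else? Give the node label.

B

Farness (sum of distances to all others) for each node — A:17, B:9, C:17, D:16, E:17, F:17, G:17, H:16, I:17, J:17.
The smallest farness is 9, for B, so B has the highest closeness.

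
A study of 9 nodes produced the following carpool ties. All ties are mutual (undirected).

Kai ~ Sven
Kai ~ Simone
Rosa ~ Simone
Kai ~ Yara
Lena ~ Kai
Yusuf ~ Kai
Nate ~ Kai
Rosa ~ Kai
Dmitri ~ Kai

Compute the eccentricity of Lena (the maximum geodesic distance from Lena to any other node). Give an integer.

2

Distances from Lena: Dmitri:2, Kai:1, Nate:2, Rosa:2, Simone:2, Sven:2, Yara:2, Yusuf:2.
The largest is 2 (to Yusuf, Simone, Dmitri, Rosa, Nate, Sven, and Yara), so the eccentricity of Lena is 2.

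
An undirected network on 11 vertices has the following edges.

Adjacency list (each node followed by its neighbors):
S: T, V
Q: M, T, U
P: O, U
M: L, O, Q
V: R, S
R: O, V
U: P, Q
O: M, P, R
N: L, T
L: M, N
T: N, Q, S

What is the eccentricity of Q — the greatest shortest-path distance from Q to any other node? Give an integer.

Distances from Q: L:2, M:1, N:2, O:2, P:2, R:3, S:2, T:1, U:1, V:3.
The largest is 3 (to R and V), so the eccentricity of Q is 3.

3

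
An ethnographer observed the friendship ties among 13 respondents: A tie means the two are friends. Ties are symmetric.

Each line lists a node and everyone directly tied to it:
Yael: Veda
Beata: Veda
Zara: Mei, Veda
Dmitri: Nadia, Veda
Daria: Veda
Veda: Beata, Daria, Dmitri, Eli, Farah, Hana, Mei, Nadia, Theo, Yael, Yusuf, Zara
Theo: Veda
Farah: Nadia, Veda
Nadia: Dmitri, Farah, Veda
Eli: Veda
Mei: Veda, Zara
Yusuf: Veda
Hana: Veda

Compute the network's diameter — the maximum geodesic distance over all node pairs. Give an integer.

2

Eccentricity of each node (its greatest distance to any other): Beata:2, Daria:2, Dmitri:2, Eli:2, Farah:2, Hana:2, Mei:2, Nadia:2, Theo:2, Veda:1, Yael:2, Yusuf:2, Zara:2.
The maximum eccentricity is 2, realized for instance by the pair Yusuf–Yael via Yusuf – Veda – Yael. So the diameter is 2.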